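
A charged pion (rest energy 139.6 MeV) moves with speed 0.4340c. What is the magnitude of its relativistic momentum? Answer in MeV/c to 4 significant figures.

γ = 1/√(1 − 0.4340²) = 1.10999
p = γβm₀c = 1.10999 × 0.4340 × 139.6 MeV/c = 67.25 MeV/c

p ≈ 67.25 MeV/c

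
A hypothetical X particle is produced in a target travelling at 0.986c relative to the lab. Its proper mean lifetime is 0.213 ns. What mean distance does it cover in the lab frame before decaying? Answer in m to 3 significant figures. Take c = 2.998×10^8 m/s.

γ = 1/√(1 − 0.986²) = 5.9972
Dilated lifetime: Δt = γτ₀ = 5.9972 × 0.213 ns = 1.2774 ns
d = vΔt = 0.986c × 1.2774 ns = 2.9560×10^8 m/s × 1.2774×10^-9 s = 0.378 m

d ≈ 0.378 m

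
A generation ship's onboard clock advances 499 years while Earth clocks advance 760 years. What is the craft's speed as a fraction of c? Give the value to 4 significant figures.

β ≈ 0.7543

γ = Δt/τ₀ = 760/499 = 1.52305
β = √(1 − 1/γ²) = √(1 − 1/1.52305²) = 0.7543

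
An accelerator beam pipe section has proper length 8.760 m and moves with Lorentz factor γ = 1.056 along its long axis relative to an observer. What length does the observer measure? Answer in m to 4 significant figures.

L ≈ 8.295 m

γ = 1.056 (given)
Length contraction: L = L₀/γ = 8.760/1.056 = 8.295 m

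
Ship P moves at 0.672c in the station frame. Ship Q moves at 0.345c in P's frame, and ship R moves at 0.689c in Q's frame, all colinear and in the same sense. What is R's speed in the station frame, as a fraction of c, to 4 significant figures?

u ≈ 0.9654c

Compose boost 2: (0.345 + 0.672)/(1 + 0.345×0.672) = 1.017/1.23184 = 0.825594
Compose boost 3: (0.689 + 0.825594)/(1 + 0.689×0.825594) = 1.51459/1.56883 = 0.9654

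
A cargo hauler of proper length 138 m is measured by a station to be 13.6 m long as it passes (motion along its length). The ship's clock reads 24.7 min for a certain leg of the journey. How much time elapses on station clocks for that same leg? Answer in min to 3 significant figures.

Length contraction ⇒ γ = L₀/L = 138/13.6 = 10.147
Time dilation: Δt = γτ₀ = 10.147 × 24.7 min = 251 min

Δt ≈ 251 min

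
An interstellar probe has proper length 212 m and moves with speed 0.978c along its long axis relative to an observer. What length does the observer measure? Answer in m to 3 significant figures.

L ≈ 44.2 m

γ = 1/√(1 − 0.978²) = 4.7938
Length contraction: L = L₀/γ = 212/4.7938 = 44.2 m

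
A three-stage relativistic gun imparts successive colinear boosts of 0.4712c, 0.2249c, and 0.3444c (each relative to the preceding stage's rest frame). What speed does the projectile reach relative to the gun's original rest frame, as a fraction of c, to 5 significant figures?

u ≈ 0.80032c

Compose boost 2: (0.2249 + 0.4712)/(1 + 0.2249×0.4712) = 0.69610/1.105973 = 0.6294006
Compose boost 3: (0.3444 + 0.6294006)/(1 + 0.3444×0.6294006) = 0.9738006/1.216766 = 0.80032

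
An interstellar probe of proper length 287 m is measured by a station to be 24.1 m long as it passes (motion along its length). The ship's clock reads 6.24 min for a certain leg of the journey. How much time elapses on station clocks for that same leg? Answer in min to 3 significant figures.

Δt ≈ 74.3 min

Length contraction ⇒ γ = L₀/L = 287/24.1 = 11.909
Time dilation: Δt = γτ₀ = 11.909 × 6.24 min = 74.3 min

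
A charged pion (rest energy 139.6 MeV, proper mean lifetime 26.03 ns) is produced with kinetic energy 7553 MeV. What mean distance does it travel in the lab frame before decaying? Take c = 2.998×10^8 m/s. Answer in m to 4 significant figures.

d ≈ 430.0 m

γ = 1 + K/(m₀c²) = 1 + 7553/139.6 = 55.1046
β = √(1 − 1/γ²) = 0.999835
Dilated lifetime: γτ₀ = 55.1046 × 26.03 ns = 1434.37 ns
d = βc·γτ₀ = 0.999835 × (2.998×10^8 m/s) × 1.43437×10^-6 s = 430.0 m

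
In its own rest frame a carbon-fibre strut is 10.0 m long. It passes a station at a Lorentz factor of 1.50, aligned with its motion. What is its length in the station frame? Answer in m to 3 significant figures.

L ≈ 6.67 m

γ = 1.50 (given)
Length contraction: L = L₀/γ = 10.0/1.50 = 6.67 m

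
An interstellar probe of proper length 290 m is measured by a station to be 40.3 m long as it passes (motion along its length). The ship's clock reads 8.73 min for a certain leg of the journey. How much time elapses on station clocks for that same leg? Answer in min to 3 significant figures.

Δt ≈ 62.8 min

Length contraction ⇒ γ = L₀/L = 290/40.3 = 7.1960
Time dilation: Δt = γτ₀ = 7.1960 × 8.73 min = 62.8 min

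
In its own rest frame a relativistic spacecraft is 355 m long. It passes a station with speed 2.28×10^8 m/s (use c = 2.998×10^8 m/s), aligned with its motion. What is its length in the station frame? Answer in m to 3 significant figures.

β = v/c = 2.28×10^8 / 2.998×10^8 = 0.76051
γ = 1/√(1 − 0.76051²) = 1.5400
Length contraction: L = L₀/γ = 355/1.5400 = 231 m

L ≈ 231 m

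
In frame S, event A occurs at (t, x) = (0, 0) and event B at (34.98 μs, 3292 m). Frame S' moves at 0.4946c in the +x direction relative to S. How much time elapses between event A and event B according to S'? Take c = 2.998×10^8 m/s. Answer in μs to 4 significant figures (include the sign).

Δt' ≈ 34.00 μs

γ = 1/√(1 − 0.4946²) = 1.15059
Δt' = γ(Δt − vΔx/c²) = 1.15059 × (34.98 μs − 0.4946×3292 m / (2.998×10^8 m/s))
= 1.15059 × (29.5490 μs) = 34.00 μs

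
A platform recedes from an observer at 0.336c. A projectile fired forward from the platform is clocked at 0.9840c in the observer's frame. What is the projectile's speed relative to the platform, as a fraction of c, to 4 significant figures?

u' ≈ 0.9681c

Inverse velocity addition: u' = (u − v)/(1 − uv/c²)
= (0.9840 − 0.336)/(1 − 0.9840×0.336) = 0.6480/0.669376 = 0.9681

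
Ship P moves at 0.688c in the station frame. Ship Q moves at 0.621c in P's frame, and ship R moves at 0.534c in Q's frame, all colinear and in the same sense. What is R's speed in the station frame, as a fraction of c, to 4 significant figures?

Compose boost 2: (0.621 + 0.688)/(1 + 0.621×0.688) = 1.309/1.42725 = 0.917150
Compose boost 3: (0.534 + 0.917150)/(1 + 0.534×0.917150) = 1.45115/1.48976 = 0.9741

u ≈ 0.9741c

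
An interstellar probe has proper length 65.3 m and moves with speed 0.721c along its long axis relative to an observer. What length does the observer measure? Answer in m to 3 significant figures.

L ≈ 45.2 m

γ = 1/√(1 − 0.721²) = 1.4431
Length contraction: L = L₀/γ = 65.3/1.4431 = 45.2 m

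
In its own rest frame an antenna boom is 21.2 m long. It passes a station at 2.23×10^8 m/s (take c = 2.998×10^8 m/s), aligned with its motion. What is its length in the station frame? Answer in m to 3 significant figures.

L ≈ 14.2 m

β = v/c = 2.23×10^8 / 2.998×10^8 = 0.74383
γ = 1/√(1 − 0.74383²) = 1.4962
Length contraction: L = L₀/γ = 21.2/1.4962 = 14.2 m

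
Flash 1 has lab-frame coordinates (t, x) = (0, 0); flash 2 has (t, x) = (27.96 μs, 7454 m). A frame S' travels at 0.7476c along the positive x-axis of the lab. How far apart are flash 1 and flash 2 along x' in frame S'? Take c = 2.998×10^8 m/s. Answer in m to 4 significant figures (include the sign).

Δx' ≈ 1788 m

γ = 1/√(1 − 0.7476²) = 1.50569
Δx' = γ(Δx − vΔt) = 1.50569 × (7454 m − 0.7476×(2.998×10^8 m/s)×27.96×10^-6 s)
= 1.50569 × (1187.31 m) = 1788 m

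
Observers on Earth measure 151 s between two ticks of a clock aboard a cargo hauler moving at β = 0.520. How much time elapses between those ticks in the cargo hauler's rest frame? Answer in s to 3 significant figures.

γ = 1/√(1 − 0.520²) = 1.1707
Proper time: τ₀ = Δt/γ = 151/1.1707 = 129 s

τ₀ ≈ 129 s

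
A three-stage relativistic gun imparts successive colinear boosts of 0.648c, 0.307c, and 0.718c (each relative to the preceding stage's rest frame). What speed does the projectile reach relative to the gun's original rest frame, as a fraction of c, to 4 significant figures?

Compose boost 2: (0.307 + 0.648)/(1 + 0.307×0.648) = 0.9550/1.19894 = 0.796540
Compose boost 3: (0.718 + 0.796540)/(1 + 0.718×0.796540) = 1.51454/1.57192 = 0.9635

u ≈ 0.9635c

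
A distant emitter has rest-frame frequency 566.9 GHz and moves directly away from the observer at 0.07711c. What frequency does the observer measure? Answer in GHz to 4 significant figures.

Relativistic Doppler: f_obs = f_src √((1−β)/(1+β))
= 566.9 × √(0.922890/1.07711) = 566.9 × 0.925646 = 524.7 GHz

f_obs ≈ 524.7 GHz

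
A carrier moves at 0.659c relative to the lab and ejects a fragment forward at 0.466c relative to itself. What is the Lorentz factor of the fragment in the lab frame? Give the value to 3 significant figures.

γ ≈ 1.96

u_lab = (0.466 + 0.659)/(1 + 0.466×0.659) = 1.125/1.30709 = 0.860688
γ = 1/√(1 − 0.860688²) = 1.96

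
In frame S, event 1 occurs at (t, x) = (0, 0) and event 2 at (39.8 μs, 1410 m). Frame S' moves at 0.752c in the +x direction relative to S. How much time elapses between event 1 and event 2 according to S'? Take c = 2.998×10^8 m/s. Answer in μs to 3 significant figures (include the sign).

Δt' ≈ 55.0 μs

γ = 1/√(1 − 0.752²) = 1.5171
Δt' = γ(Δt − vΔx/c²) = 1.5171 × (39.8 μs − 0.752×1410 m / (2.998×10^8 m/s))
= 1.5171 × (36.263 μs) = 55.0 μs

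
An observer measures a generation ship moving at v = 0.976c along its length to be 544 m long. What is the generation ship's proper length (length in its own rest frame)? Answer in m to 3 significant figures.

L₀ ≈ 2500 m

γ = 1/√(1 − 0.976²) = 4.5920
L₀ = γL = 4.5920 × 544 = 2500 m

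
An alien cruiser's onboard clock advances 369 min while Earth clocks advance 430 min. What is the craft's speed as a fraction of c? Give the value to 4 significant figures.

β ≈ 0.5134

γ = Δt/τ₀ = 430/369 = 1.16531
β = √(1 − 1/γ²) = √(1 − 1/1.16531²) = 0.5134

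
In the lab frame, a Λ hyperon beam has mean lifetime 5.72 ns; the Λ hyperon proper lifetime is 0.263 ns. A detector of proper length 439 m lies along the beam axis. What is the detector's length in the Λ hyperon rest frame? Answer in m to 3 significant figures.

L ≈ 20.2 m

Time dilation ⇒ γ = Δt/τ₀ = 5.72/0.263 = 21.749
Length contraction: L = L₀/γ = 439/21.749 = 20.2 m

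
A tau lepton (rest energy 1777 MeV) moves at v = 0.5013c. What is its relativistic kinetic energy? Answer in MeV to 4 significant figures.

K ≈ 276.7 MeV

γ = 1/√(1 − 0.5013²) = 1.15570
K = (γ − 1)m₀c² = (1.15570 − 1) × 1777 MeV = 0.155704 × 1777 MeV = 276.7 MeV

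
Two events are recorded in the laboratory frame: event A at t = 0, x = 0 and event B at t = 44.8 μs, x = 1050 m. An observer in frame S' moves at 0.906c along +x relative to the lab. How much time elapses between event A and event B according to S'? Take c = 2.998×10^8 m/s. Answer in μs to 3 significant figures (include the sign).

γ = 1/√(1 − 0.906²) = 2.3625
Δt' = γ(Δt − vΔx/c²) = 2.3625 × (44.8 μs − 0.906×1050 m / (2.998×10^8 m/s))
= 2.3625 × (41.627 μs) = 98.3 μs

Δt' ≈ 98.3 μs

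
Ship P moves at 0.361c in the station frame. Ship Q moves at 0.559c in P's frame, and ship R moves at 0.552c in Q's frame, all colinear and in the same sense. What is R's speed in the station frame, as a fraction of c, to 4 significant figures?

u ≈ 0.9262c

Compose boost 2: (0.559 + 0.361)/(1 + 0.559×0.361) = 0.9200/1.20180 = 0.765519
Compose boost 3: (0.552 + 0.765519)/(1 + 0.552×0.765519) = 1.31752/1.42257 = 0.9262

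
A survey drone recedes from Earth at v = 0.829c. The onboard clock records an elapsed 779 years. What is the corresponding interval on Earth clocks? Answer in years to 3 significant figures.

γ = 1/√(1 − 0.829²) = 1.7881
Time dilation: Δt = γτ₀ = 1.7881 × 779 years = 1390 years

Δt ≈ 1390 years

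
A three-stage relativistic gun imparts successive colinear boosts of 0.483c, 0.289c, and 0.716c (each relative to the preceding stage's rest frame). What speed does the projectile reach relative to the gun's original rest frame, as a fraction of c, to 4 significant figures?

Compose boost 2: (0.289 + 0.483)/(1 + 0.289×0.483) = 0.7720/1.13959 = 0.677438
Compose boost 3: (0.716 + 0.677438)/(1 + 0.716×0.677438) = 1.39344/1.48505 = 0.9383

u ≈ 0.9383c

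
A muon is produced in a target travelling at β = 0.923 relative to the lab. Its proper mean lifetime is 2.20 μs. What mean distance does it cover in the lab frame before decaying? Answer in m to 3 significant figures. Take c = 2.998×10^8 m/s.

γ = 1/√(1 − 0.923²) = 2.5988
Dilated lifetime: Δt = γτ₀ = 2.5988 × 2.20 μs = 5.7173 μs
d = vΔt = 0.923c × 5.7173 μs = 2.7672×10^8 m/s × 5.7173×10^-6 s = 1580 m

d ≈ 1580 m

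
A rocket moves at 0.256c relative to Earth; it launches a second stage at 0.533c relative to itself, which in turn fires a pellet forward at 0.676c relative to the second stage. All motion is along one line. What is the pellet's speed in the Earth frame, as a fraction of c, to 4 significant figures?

Compose boost 2: (0.533 + 0.256)/(1 + 0.533×0.256) = 0.7890/1.13645 = 0.694268
Compose boost 3: (0.676 + 0.694268)/(1 + 0.676×0.694268) = 1.37027/1.46933 = 0.9326

u ≈ 0.9326c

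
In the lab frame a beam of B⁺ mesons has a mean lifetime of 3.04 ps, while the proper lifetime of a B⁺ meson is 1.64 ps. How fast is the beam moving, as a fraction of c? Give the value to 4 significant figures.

β ≈ 0.8420

γ = Δt/τ₀ = 3.04/1.64 = 1.85366
β = √(1 − 1/γ²) = √(1 − 1/1.85366²) = 0.8420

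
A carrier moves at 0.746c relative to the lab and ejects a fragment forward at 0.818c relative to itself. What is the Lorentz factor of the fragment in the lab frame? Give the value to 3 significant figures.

u_lab = (0.818 + 0.746)/(1 + 0.818×0.746) = 1.564/1.61023 = 0.971291
γ = 1/√(1 − 0.971291²) = 4.20

γ ≈ 4.20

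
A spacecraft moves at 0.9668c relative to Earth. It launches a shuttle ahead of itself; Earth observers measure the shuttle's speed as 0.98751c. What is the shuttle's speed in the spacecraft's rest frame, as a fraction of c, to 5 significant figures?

Inverse velocity addition: u' = (u − v)/(1 − uv/c²)
= (0.98751 − 0.9668)/(1 − 0.98751×0.9668) = 0.020710/0.04527533 = 0.45742

u' ≈ 0.45742c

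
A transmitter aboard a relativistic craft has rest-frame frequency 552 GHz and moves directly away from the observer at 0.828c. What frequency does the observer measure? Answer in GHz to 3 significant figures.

Relativistic Doppler: f_obs = f_src √((1−β)/(1+β))
= 552 × √(0.17200/1.8280) = 552 × 0.30674 = 169 GHz

f_obs ≈ 169 GHz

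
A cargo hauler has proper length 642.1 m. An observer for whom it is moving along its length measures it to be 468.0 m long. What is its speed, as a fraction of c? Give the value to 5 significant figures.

β ≈ 0.68466

γ = L₀/L = 642.1/468.0 = 1.372009
β = √(1 − 1/γ²) = 0.68466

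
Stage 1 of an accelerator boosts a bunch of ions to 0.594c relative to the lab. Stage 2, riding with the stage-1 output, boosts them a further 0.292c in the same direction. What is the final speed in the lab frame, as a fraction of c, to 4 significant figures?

Compose boost 2: (0.292 + 0.594)/(1 + 0.292×0.594) = 0.8860/1.17345 = 0.7550

u ≈ 0.7550c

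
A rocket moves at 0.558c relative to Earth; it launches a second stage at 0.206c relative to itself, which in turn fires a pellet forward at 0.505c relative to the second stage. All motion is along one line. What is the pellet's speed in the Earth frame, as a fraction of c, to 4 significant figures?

Compose boost 2: (0.206 + 0.558)/(1 + 0.206×0.558) = 0.7640/1.11495 = 0.685234
Compose boost 3: (0.505 + 0.685234)/(1 + 0.505×0.685234) = 1.19023/1.34604 = 0.8842

u ≈ 0.8842c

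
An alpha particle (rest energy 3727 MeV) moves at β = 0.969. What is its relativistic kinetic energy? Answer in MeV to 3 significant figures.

K ≈ 11400 MeV

γ = 1/√(1 − 0.969²) = 4.0476
K = (γ − 1)m₀c² = (4.0476 − 1) × 3727 MeV = 3.0476 × 3727 MeV = 11400 MeV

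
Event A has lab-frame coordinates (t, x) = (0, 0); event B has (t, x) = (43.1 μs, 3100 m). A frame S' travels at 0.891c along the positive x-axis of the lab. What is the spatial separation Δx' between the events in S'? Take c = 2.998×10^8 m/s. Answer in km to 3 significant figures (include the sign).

γ = 1/√(1 − 0.891²) = 2.2026
Δx' = γ(Δx − vΔt) = 2.2026 × (3100 m − 0.891×(2.998×10^8 m/s)×43.1×10^-6 s)
= 2.2026 × (-8412.9 m) = -18.5 km

Δx' ≈ -18.5 km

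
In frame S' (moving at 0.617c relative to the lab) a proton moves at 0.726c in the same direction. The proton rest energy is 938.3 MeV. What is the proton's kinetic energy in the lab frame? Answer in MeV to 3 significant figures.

K ≈ 1570 MeV

u_lab = (0.726 + 0.617)/(1 + 0.726×0.617) = 0.927523
γ = 1/√(1 − 0.927523²) = 2.6755
K = (γ − 1)m₀c² = (2.6755 − 1) × 938.3 = 1.6755 × 938.3 = 1570 MeV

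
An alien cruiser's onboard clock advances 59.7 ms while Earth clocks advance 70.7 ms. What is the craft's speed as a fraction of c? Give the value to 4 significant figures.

γ = Δt/τ₀ = 70.7/59.7 = 1.18425
β = √(1 − 1/γ²) = √(1 − 1/1.18425²) = 0.5357

β ≈ 0.5357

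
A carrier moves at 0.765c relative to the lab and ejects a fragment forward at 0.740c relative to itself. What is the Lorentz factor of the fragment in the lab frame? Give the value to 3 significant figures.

γ ≈ 3.62

u_lab = (0.740 + 0.765)/(1 + 0.740×0.765) = 1.505/1.56610 = 0.960986
γ = 1/√(1 − 0.960986²) = 3.62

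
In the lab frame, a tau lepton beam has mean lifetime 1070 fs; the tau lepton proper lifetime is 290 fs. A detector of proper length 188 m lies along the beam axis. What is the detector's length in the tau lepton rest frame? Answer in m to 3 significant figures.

Time dilation ⇒ γ = Δt/τ₀ = 1070/290 = 3.6897
Length contraction: L = L₀/γ = 188/3.6897 = 51.0 m

L ≈ 51.0 m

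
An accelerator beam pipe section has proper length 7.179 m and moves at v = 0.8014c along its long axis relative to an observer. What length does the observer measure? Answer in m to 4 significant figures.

γ = 1/√(1 − 0.8014²) = 1.67188
Length contraction: L = L₀/γ = 7.179/1.67188 = 4.294 m

L ≈ 4.294 m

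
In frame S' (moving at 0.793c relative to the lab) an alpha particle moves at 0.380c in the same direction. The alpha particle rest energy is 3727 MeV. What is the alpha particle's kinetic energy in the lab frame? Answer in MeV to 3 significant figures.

u_lab = (0.380 + 0.793)/(1 + 0.380×0.793) = 0.901379
γ = 1/√(1 − 0.901379²) = 2.3093
K = (γ − 1)m₀c² = (2.3093 − 1) × 3727 = 1.3093 × 3727 = 4880 MeV

K ≈ 4880 MeV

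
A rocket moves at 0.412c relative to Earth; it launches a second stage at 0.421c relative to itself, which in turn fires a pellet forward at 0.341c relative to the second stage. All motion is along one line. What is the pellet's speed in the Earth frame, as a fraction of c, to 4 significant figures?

u ≈ 0.8461c

Compose boost 2: (0.421 + 0.412)/(1 + 0.421×0.412) = 0.8330/1.17345 = 0.709871
Compose boost 3: (0.341 + 0.709871)/(1 + 0.341×0.709871) = 1.05087/1.24207 = 0.8461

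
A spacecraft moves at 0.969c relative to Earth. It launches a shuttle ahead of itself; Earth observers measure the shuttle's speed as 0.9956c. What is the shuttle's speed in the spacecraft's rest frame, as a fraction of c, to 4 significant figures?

Inverse velocity addition: u' = (u − v)/(1 − uv/c²)
= (0.9956 − 0.969)/(1 − 0.9956×0.969) = 0.02660/0.0352636 = 0.7543

u' ≈ 0.7543c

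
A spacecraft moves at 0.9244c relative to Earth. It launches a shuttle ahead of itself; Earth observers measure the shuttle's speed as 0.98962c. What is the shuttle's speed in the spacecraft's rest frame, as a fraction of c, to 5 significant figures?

u' ≈ 0.76554c

Inverse velocity addition: u' = (u − v)/(1 − uv/c²)
= (0.98962 − 0.9244)/(1 − 0.98962×0.9244) = 0.065220/0.08519527 = 0.76554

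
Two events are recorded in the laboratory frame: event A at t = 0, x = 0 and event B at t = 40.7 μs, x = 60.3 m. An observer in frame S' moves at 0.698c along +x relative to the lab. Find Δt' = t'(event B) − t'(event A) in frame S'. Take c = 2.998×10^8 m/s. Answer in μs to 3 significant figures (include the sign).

Δt' ≈ 56.6 μs

γ = 1/√(1 − 0.698²) = 1.3965
Δt' = γ(Δt − vΔx/c²) = 1.3965 × (40.7 μs − 0.698×60.3 m / (2.998×10^8 m/s))
= 1.3965 × (40.560 μs) = 56.6 μs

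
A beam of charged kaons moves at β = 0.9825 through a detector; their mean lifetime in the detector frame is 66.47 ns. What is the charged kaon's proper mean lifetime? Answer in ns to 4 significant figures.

τ₀ ≈ 12.38 ns

γ = 1/√(1 − 0.9825²) = 5.36876
Proper time: τ₀ = Δt/γ = 66.47/5.36876 = 12.38 ns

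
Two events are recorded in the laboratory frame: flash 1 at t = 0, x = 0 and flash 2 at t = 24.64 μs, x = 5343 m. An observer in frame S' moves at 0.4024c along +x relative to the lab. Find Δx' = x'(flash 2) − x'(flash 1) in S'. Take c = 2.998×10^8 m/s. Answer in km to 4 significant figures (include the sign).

γ = 1/√(1 − 0.4024²) = 1.09234
Δx' = γ(Δx − vΔt) = 1.09234 × (5343 m − 0.4024×(2.998×10^8 m/s)×24.64×10^-6 s)
= 1.09234 × (2370.44 m) = 2.589 km

Δx' ≈ 2.589 km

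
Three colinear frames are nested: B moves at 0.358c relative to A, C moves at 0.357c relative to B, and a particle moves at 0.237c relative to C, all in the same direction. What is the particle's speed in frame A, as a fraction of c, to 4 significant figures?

u ≈ 0.7572c

Compose boost 2: (0.357 + 0.358)/(1 + 0.357×0.358) = 0.7150/1.12781 = 0.633974
Compose boost 3: (0.237 + 0.633974)/(1 + 0.237×0.633974) = 0.870974/1.15025 = 0.7572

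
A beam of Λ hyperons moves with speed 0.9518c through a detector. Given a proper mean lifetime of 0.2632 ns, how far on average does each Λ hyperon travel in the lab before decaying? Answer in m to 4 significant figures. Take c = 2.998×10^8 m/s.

d ≈ 0.2449 m

γ = 1/√(1 − 0.9518²) = 3.26031
Dilated lifetime: Δt = γτ₀ = 3.26031 × 0.2632 ns = 0.858113 ns
d = vΔt = 0.9518c × 0.858113 ns = 2.85350×10^8 m/s × 8.58113×10^-10 s = 0.2449 m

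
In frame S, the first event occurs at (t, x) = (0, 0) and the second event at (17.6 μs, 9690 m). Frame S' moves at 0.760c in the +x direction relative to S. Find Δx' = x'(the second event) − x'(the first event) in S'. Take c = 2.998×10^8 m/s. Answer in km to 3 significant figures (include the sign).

γ = 1/√(1 − 0.760²) = 1.5386
Δx' = γ(Δx − vΔt) = 1.5386 × (9690 m − 0.760×(2.998×10^8 m/s)×17.6×10^-6 s)
= 1.5386 × (5679.9 m) = 8.74 km

Δx' ≈ 8.74 km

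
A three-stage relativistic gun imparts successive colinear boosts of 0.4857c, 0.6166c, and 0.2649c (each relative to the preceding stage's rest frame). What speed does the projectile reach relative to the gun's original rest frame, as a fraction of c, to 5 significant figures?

u ≈ 0.90892c

Compose boost 2: (0.6166 + 0.4857)/(1 + 0.6166×0.4857) = 1.1023/1.299483 = 0.8482607
Compose boost 3: (0.2649 + 0.8482607)/(1 + 0.2649×0.8482607) = 1.113161/1.224704 = 0.90892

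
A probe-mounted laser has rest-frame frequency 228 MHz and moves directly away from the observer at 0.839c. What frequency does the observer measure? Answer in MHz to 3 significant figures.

f_obs ≈ 67.5 MHz

Relativistic Doppler: f_obs = f_src √((1−β)/(1+β))
= 228 × √(0.16100/1.8390) = 228 × 0.29588 = 67.5 MHz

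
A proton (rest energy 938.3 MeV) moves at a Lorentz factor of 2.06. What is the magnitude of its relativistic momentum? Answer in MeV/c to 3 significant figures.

p ≈ 1690 MeV/c

β = √(1 − 1/γ²) = √(1 − 1/2.06²) = 0.87427
p = γβm₀c = 2.06 × 0.87427 × 938.3 MeV/c = 1690 MeV/c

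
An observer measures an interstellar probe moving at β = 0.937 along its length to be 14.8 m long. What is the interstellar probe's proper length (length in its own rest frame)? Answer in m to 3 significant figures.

γ = 1/√(1 − 0.937²) = 2.8626
L₀ = γL = 2.8626 × 14.8 = 42.4 m

L₀ ≈ 42.4 m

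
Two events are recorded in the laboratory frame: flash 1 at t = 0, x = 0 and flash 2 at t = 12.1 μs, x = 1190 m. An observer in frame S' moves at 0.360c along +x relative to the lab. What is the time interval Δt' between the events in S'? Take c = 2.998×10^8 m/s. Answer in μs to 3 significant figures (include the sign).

Δt' ≈ 11.4 μs

γ = 1/√(1 − 0.360²) = 1.0719
Δt' = γ(Δt − vΔx/c²) = 1.0719 × (12.1 μs − 0.360×1190 m / (2.998×10^8 m/s))
= 1.0719 × (10.671 μs) = 11.4 μs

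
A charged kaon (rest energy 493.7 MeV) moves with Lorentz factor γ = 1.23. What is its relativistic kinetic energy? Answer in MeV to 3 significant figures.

γ = 1.23 (given)
K = (γ − 1)m₀c² = (1.23 − 1) × 493.7 MeV = 0.23000 × 493.7 MeV = 114 MeV

K ≈ 114 MeV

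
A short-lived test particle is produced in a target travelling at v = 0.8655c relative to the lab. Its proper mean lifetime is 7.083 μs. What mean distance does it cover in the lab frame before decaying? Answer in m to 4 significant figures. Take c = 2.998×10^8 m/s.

γ = 1/√(1 − 0.8655²) = 1.99637
Dilated lifetime: Δt = γτ₀ = 1.99637 × 7.083 μs = 14.1403 μs
d = vΔt = 0.8655c × 14.1403 μs = 2.59477×10^8 m/s × 1.41403×10^-5 s = 3669 m

d ≈ 3669 m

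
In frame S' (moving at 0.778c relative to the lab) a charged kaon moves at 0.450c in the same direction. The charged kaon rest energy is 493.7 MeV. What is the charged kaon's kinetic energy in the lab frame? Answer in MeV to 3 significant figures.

u_lab = (0.450 + 0.778)/(1 + 0.450×0.778) = 0.909562
γ = 1/√(1 − 0.909562²) = 2.4063
K = (γ − 1)m₀c² = (2.4063 − 1) × 493.7 = 1.4063 × 493.7 = 694 MeV

K ≈ 694 MeV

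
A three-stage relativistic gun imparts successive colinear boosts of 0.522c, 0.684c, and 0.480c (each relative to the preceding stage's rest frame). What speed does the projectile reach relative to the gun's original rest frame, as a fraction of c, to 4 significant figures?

u ≈ 0.9594c

Compose boost 2: (0.684 + 0.522)/(1 + 0.684×0.522) = 1.206/1.35705 = 0.888694
Compose boost 3: (0.480 + 0.888694)/(1 + 0.480×0.888694) = 1.36869/1.42657 = 0.9594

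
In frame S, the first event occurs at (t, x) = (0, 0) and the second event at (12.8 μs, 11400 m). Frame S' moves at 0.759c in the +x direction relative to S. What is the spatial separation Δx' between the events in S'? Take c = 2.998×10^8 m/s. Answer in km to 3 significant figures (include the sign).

Δx' ≈ 13.0 km

γ = 1/√(1 − 0.759²) = 1.5359
Δx' = γ(Δx − vΔt) = 1.5359 × (11400 m − 0.759×(2.998×10^8 m/s)×12.8×10^-6 s)
= 1.5359 × (8487.4 m) = 13.0 km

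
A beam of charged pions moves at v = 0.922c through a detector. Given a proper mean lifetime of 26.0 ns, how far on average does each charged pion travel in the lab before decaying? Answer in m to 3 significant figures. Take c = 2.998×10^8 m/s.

d ≈ 18.6 m

γ = 1/√(1 − 0.922²) = 2.5827
Dilated lifetime: Δt = γτ₀ = 2.5827 × 26.0 ns = 67.151 ns
d = vΔt = 0.922c × 67.151 ns = 2.7642×10^8 m/s × 6.7151×10^-8 s = 18.6 m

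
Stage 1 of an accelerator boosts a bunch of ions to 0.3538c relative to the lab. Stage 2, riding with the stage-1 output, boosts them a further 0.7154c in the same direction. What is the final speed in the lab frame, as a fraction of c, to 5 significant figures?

u ≈ 0.85324c

Compose boost 2: (0.7154 + 0.3538)/(1 + 0.7154×0.3538) = 1.0692/1.253109 = 0.85324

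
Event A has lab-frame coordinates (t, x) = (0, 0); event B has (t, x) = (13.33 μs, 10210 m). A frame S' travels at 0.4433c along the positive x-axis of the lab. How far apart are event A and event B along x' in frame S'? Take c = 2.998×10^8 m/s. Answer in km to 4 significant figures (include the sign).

Δx' ≈ 9.414 km

γ = 1/√(1 − 0.4433²) = 1.11561
Δx' = γ(Δx − vΔt) = 1.11561 × (10210 m − 0.4433×(2.998×10^8 m/s)×13.33×10^-6 s)
= 1.11561 × (8438.43 m) = 9.414 km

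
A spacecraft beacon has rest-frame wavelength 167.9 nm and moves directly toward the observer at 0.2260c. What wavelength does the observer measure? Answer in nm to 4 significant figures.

λ_obs ≈ 133.4 nm

Relativistic Doppler: λ_obs = λ_src √((1−β)/(1+β))
= 167.9 × √(0.774000/1.22600) = 167.9 × 0.794557 = 133.4 nm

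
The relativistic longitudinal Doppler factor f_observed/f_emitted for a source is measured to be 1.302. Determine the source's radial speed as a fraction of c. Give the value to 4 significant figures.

β ≈ 0.2579

f_obs/f_src = √((1+β)/(1−β)) = 1.302  ⇒  (1+β)/(1−β) = 1.69520
β = |1 − D²|/(1 + D²) = |1 − 1.69520|/(1 + 1.69520) = 0.2579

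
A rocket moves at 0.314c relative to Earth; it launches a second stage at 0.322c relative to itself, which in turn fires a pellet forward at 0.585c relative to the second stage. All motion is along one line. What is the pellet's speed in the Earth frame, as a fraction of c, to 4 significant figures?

Compose boost 2: (0.322 + 0.314)/(1 + 0.322×0.314) = 0.6360/1.10111 = 0.577600
Compose boost 3: (0.585 + 0.577600)/(1 + 0.585×0.577600) = 1.16260/1.33790 = 0.8690

u ≈ 0.8690c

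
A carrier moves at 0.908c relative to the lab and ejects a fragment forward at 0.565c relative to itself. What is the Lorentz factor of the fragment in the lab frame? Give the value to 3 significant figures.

u_lab = (0.565 + 0.908)/(1 + 0.565×0.908) = 1.473/1.51302 = 0.973550
γ = 1/√(1 − 0.973550²) = 4.38

γ ≈ 4.38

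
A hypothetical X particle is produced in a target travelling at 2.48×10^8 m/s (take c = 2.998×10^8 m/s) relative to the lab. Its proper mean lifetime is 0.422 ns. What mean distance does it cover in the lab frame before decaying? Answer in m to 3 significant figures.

β = v/c = 2.48×10^8 / 2.998×10^8 = 0.82722
γ = 1/√(1 − 0.82722²) = 1.7797
Dilated lifetime: Δt = γτ₀ = 1.7797 × 0.422 ns = 0.75105 ns
d = vΔt = 0.82722c × 0.75105 ns = 2.4800×10^8 m/s × 7.5105×10^-10 s = 0.186 m

d ≈ 0.186 m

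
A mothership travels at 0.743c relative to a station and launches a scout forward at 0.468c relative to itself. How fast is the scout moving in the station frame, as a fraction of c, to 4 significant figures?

u ≈ 0.8986c

Compose boost 2: (0.468 + 0.743)/(1 + 0.468×0.743) = 1.211/1.34772 = 0.8986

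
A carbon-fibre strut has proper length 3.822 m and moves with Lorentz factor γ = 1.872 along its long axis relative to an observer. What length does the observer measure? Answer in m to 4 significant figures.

L ≈ 2.042 m

γ = 1.872 (given)
Length contraction: L = L₀/γ = 3.822/1.872 = 2.042 m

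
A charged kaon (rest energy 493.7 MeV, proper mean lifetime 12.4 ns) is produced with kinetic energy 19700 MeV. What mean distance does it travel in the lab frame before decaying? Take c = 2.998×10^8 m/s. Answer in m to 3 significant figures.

d ≈ 152 m

γ = 1 + K/(m₀c²) = 1 + 19700/493.7 = 40.903
β = √(1 − 1/γ²) = 0.99970
Dilated lifetime: γτ₀ = 40.903 × 12.4 ns = 507.19 ns
d = βc·γτ₀ = 0.99970 × (2.998×10^8 m/s) × 5.0719×10^-7 s = 152 m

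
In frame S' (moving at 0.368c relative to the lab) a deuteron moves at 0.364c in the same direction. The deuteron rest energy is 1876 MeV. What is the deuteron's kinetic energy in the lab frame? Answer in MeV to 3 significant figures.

u_lab = (0.364 + 0.368)/(1 + 0.364×0.368) = 0.645530
γ = 1/√(1 − 0.645530²) = 1.3094
K = (γ − 1)m₀c² = (1.3094 − 1) × 1876 = 0.30935 × 1876 = 580 MeV

K ≈ 580 MeV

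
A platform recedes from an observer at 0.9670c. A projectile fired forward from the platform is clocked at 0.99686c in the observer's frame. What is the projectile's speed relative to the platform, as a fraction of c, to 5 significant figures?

Inverse velocity addition: u' = (u − v)/(1 − uv/c²)
= (0.99686 − 0.9670)/(1 − 0.99686×0.9670) = 0.029860/0.03603638 = 0.82861

u' ≈ 0.82861c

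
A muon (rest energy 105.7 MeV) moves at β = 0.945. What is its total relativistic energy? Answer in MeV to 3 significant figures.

γ = 1/√(1 − 0.945²) = 3.0574
E = γm₀c² = 3.0574 × 105.7 MeV = 323 MeV

E ≈ 323 MeV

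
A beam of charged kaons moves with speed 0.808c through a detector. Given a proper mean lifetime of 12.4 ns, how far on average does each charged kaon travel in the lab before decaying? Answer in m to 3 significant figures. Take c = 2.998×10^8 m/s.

d ≈ 5.10 m

γ = 1/√(1 − 0.808²) = 1.6973
Dilated lifetime: Δt = γτ₀ = 1.6973 × 12.4 ns = 21.046 ns
d = vΔt = 0.808c × 21.046 ns = 2.4224×10^8 m/s × 2.1046×10^-8 s = 5.10 m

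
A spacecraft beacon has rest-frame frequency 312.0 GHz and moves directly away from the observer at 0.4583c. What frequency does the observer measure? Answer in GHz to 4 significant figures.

Relativistic Doppler: f_obs = f_src √((1−β)/(1+β))
= 312.0 × √(0.541700/1.45830) = 312.0 × 0.609475 = 190.2 GHz

f_obs ≈ 190.2 GHz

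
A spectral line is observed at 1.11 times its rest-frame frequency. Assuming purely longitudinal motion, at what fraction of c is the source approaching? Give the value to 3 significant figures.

f_obs/f_src = √((1+β)/(1−β)) = 1.11  ⇒  (1+β)/(1−β) = 1.2321
β = |1 − D²|/(1 + D²) = |1 − 1.2321|/(1 + 1.2321) = 0.104

β ≈ 0.104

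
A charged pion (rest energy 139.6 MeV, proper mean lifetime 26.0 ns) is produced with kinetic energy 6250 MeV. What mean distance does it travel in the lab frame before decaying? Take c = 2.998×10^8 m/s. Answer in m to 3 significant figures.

γ = 1 + K/(m₀c²) = 1 + 6250/139.6 = 45.771
β = √(1 − 1/γ²) = 0.99976
Dilated lifetime: γτ₀ = 45.771 × 26.0 ns = 1190.0 ns
d = βc·γτ₀ = 0.99976 × (2.998×10^8 m/s) × 1.1900×10^-6 s = 357 m

d ≈ 357 m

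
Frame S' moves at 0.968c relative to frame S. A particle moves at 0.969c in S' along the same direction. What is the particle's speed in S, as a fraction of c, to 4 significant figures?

u ≈ 0.9995c

Relativistic velocity addition: u = (u' + v)/(1 + u'v/c²)
= (0.969 + 0.968)/(1 + 0.969×0.968) = 1.937/1.93799 = 0.9995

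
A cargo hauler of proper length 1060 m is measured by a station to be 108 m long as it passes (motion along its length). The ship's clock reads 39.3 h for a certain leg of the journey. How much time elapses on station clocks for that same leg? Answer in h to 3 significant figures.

Δt ≈ 386 h

Length contraction ⇒ γ = L₀/L = 1060/108 = 9.8148
Time dilation: Δt = γτ₀ = 9.8148 × 39.3 h = 386 h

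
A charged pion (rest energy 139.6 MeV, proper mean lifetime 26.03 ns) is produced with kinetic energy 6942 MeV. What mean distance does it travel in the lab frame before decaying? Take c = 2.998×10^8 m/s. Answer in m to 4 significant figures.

d ≈ 395.8 m

γ = 1 + K/(m₀c²) = 1 + 6942/139.6 = 50.7278
β = √(1 − 1/γ²) = 0.999806
Dilated lifetime: γτ₀ = 50.7278 × 26.03 ns = 1320.44 ns
d = βc·γτ₀ = 0.999806 × (2.998×10^8 m/s) × 1.32044×10^-6 s = 395.8 m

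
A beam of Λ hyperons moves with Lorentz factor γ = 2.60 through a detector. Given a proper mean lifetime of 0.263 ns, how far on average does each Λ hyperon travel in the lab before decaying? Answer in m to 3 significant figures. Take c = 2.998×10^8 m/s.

β = √(1 − 1/γ²) = √(1 − 1/2.60²) = 0.92308
Dilated lifetime: Δt = γτ₀ = 2.60 × 0.263 ns = 0.68380 ns
d = vΔt = 0.92308c × 0.68380 ns = 2.7674×10^8 m/s × 6.8380×10^-10 s = 0.189 m

d ≈ 0.189 m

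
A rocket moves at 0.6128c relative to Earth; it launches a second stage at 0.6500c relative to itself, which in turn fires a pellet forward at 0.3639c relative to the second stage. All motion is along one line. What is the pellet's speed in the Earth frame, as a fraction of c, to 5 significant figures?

u ≈ 0.95360c

Compose boost 2: (0.6500 + 0.6128)/(1 + 0.6500×0.6128) = 1.2628/1.398320 = 0.9030837
Compose boost 3: (0.3639 + 0.9030837)/(1 + 0.3639×0.9030837) = 1.266984/1.328632 = 0.95360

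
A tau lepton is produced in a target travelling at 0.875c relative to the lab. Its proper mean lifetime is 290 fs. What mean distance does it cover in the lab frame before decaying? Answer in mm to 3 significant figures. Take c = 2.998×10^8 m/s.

γ = 1/√(1 − 0.875²) = 2.0656
Dilated lifetime: Δt = γτ₀ = 2.0656 × 290 fs = 599.02 fs
d = vΔt = 0.875c × 599.02 fs = 2.6232×10^8 m/s × 5.9902×10^-13 s = 0.157 mm

d ≈ 0.157 mm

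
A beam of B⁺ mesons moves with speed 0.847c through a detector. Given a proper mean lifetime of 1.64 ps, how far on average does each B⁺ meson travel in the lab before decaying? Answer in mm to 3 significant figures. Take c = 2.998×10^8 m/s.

γ = 1/√(1 − 0.847²) = 1.8811
Dilated lifetime: Δt = γτ₀ = 1.8811 × 1.64 ps = 3.0851 ps
d = vΔt = 0.847c × 3.0851 ps = 2.5393×10^8 m/s × 3.0851×10^-12 s = 0.783 mm

d ≈ 0.783 mm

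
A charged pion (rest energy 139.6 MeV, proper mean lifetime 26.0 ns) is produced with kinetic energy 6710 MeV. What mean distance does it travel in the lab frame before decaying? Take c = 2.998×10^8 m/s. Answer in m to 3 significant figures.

γ = 1 + K/(m₀c²) = 1 + 6710/139.6 = 49.066
β = √(1 − 1/γ²) = 0.99979
Dilated lifetime: γτ₀ = 49.066 × 26.0 ns = 1275.7 ns
d = βc·γτ₀ = 0.99979 × (2.998×10^8 m/s) × 1.2757×10^-6 s = 382 m

d ≈ 382 m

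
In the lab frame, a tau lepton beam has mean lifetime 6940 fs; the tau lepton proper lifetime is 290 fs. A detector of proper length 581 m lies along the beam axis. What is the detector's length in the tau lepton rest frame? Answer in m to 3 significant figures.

L ≈ 24.3 m

Time dilation ⇒ γ = Δt/τ₀ = 6940/290 = 23.931
Length contraction: L = L₀/γ = 581/23.931 = 24.3 m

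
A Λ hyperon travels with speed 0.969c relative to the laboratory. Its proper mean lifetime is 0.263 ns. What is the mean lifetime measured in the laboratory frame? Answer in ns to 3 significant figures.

γ = 1/√(1 − 0.969²) = 4.0476
Time dilation: Δt = γτ₀ = 4.0476 × 0.263 ns = 1.06 ns

Δt ≈ 1.06 ns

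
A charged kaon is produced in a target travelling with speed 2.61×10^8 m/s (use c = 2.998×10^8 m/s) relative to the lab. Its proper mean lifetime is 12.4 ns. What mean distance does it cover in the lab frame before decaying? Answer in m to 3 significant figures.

d ≈ 6.58 m

β = v/c = 2.61×10^8 / 2.998×10^8 = 0.87058
γ = 1/√(1 − 0.87058²) = 2.0324
Dilated lifetime: Δt = γτ₀ = 2.0324 × 12.4 ns = 25.202 ns
d = vΔt = 0.87058c × 25.202 ns = 2.6100×10^8 m/s × 2.5202×10^-8 s = 6.58 m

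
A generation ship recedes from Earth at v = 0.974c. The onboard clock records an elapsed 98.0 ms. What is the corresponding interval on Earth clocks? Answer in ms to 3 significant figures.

γ = 1/√(1 − 0.974²) = 4.4141
Time dilation: Δt = γτ₀ = 4.4141 × 98.0 ms = 433 ms

Δt ≈ 433 ms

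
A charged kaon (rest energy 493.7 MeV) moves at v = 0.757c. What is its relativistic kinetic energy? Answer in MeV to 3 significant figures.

K ≈ 262 MeV

γ = 1/√(1 − 0.757²) = 1.5304
K = (γ − 1)m₀c² = (1.5304 − 1) × 493.7 MeV = 0.53042 × 493.7 MeV = 262 MeV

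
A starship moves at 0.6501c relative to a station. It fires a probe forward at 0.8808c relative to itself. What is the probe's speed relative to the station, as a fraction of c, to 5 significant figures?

Relativistic velocity addition: u = (u' + v)/(1 + u'v/c²)
= (0.8808 + 0.6501)/(1 + 0.8808×0.6501) = 1.5309/1.572608 = 0.97348

u ≈ 0.97348c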